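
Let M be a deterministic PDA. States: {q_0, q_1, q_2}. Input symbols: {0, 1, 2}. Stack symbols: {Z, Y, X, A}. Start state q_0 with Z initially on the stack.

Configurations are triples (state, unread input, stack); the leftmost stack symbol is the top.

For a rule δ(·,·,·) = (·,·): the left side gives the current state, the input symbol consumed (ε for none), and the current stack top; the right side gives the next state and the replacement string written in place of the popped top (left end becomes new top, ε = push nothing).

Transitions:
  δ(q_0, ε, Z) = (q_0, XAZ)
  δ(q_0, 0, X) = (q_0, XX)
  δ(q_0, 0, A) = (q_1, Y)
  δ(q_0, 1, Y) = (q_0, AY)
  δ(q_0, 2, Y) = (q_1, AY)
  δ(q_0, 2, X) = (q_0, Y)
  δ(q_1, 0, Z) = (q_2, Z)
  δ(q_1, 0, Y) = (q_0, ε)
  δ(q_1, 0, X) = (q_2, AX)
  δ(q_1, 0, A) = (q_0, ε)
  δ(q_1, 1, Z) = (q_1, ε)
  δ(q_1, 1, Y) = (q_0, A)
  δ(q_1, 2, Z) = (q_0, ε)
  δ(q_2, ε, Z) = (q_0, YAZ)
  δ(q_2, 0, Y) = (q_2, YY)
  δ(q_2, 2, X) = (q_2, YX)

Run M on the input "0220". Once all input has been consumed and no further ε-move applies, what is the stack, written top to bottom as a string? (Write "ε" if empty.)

YXAZ

(q_0, 0220, Z)
  ε-move, top Z: go to q_0, push XAZ → (q_0, 0220, XAZ)
  read 0, top X: go to q_0, push XX → (q_0, 220, XXAZ)
  read 2, top X: go to q_0, push Y → (q_0, 20, YXAZ)
  read 2, top Y: go to q_1, push AY → (q_1, 0, AYXAZ)
  read 0, top A: go to q_0, push ε → (q_0, ε, YXAZ)
All input consumed in state q_0 with stack YXAZ.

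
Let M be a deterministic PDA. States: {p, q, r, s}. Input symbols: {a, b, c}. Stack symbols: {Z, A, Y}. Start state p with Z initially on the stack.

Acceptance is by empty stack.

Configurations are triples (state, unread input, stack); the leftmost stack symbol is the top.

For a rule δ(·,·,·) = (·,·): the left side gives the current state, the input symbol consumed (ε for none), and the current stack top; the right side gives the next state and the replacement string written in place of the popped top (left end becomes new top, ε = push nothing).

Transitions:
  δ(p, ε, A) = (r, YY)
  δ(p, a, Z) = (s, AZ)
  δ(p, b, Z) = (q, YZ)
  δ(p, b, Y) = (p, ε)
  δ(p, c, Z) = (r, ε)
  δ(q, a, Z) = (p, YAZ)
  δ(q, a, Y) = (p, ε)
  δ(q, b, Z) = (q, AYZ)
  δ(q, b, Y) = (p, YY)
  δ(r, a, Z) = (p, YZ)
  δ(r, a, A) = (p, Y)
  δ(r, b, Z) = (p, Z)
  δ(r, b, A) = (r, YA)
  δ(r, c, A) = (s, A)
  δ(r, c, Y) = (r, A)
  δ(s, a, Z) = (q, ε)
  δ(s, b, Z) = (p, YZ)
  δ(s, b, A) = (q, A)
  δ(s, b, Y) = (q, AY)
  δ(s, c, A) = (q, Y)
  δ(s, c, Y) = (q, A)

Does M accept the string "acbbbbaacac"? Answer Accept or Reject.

Accept

(p, acbbbbaacac, Z) ⊢ (s, cbbbbaacac, AZ) ⊢ (q, bbbbaacac, YZ) ⊢ (p, bbbaacac, YYZ) ⊢ (p, bbaacac, YZ) ⊢ (p, baacac, Z) ⊢ (q, aacac, YZ) ⊢ (p, acac, Z) ⊢ (s, cac, AZ) ⊢ (q, ac, YZ) ⊢ (p, c, Z) ⊢ (r, ε, ε)
All input consumed and the stack is empty.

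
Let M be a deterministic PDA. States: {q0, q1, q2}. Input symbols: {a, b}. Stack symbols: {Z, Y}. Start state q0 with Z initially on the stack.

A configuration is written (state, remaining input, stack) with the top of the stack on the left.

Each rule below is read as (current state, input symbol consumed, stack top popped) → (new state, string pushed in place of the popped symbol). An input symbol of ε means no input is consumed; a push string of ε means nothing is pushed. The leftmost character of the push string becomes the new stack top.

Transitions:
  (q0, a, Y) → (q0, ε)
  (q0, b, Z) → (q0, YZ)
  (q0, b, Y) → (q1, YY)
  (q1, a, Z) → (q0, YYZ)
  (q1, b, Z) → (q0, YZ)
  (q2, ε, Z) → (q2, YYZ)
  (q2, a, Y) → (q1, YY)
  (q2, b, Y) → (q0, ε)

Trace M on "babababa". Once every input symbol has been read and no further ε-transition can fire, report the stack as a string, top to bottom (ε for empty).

(q0, babababa, Z) ⊢ (q0, abababa, YZ) ⊢ (q0, bababa, Z) ⊢ (q0, ababa, YZ) ⊢ (q0, baba, Z) ⊢ (q0, aba, YZ) ⊢ (q0, ba, Z) ⊢ (q0, a, YZ) ⊢ (q0, ε, Z)
All input consumed in state q0 with stack Z.

Z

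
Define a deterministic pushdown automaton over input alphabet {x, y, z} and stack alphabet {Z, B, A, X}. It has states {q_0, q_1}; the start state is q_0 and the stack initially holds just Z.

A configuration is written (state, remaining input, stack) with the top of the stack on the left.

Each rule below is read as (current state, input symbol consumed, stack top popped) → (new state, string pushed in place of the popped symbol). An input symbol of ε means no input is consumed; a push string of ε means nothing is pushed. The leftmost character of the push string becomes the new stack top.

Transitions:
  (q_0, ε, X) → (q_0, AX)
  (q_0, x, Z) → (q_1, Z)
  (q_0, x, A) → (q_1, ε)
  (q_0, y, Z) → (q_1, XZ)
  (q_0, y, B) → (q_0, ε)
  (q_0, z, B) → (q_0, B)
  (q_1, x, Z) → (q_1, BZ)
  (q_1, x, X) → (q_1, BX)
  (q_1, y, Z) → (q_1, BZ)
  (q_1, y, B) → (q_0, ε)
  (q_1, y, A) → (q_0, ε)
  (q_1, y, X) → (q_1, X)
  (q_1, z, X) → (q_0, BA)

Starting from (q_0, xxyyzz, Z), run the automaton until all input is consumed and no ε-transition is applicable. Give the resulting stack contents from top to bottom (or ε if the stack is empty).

(q_0, xxyyzz, Z)
  read x, top Z: go to q_1, push Z → (q_1, xyyzz, Z)
  read x, top Z: go to q_1, push BZ → (q_1, yyzz, BZ)
  read y, top B: go to q_0, push ε → (q_0, yzz, Z)
  read y, top Z: go to q_1, push XZ → (q_1, zz, XZ)
  read z, top X: go to q_0, push BA → (q_0, z, BAZ)
  read z, top B: go to q_0, push B → (q_0, ε, BAZ)
All input consumed in state q_0 with stack BAZ.

BAZ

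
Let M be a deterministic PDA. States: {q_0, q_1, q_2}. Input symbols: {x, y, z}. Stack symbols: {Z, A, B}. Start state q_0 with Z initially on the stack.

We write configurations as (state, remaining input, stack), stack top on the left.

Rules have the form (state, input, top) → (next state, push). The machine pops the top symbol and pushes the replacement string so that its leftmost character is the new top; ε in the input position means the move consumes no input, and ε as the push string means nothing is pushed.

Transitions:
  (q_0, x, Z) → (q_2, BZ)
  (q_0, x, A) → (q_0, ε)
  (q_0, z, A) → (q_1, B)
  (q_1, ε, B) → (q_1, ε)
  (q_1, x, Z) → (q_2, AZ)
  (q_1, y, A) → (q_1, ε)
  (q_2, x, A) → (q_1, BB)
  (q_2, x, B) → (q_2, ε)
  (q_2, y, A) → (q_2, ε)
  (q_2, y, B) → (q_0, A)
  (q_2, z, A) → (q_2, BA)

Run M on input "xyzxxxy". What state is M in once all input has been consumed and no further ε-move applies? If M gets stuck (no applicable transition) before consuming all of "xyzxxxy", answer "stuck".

(q_0, xyzxxxy, Z) ⊢ (q_2, yzxxxy, BZ) ⊢ (q_0, zxxxy, AZ) ⊢ (q_1, xxxy, BZ) ⊢ (q_1, xxxy, Z) ⊢ (q_2, xxy, AZ) ⊢ (q_1, xy, BBZ) ⊢ (q_1, xy, BZ) ⊢ (q_1, xy, Z) ⊢ (q_2, y, AZ) ⊢ (q_2, ε, Z)
All input consumed; M is in state q_2.

q_2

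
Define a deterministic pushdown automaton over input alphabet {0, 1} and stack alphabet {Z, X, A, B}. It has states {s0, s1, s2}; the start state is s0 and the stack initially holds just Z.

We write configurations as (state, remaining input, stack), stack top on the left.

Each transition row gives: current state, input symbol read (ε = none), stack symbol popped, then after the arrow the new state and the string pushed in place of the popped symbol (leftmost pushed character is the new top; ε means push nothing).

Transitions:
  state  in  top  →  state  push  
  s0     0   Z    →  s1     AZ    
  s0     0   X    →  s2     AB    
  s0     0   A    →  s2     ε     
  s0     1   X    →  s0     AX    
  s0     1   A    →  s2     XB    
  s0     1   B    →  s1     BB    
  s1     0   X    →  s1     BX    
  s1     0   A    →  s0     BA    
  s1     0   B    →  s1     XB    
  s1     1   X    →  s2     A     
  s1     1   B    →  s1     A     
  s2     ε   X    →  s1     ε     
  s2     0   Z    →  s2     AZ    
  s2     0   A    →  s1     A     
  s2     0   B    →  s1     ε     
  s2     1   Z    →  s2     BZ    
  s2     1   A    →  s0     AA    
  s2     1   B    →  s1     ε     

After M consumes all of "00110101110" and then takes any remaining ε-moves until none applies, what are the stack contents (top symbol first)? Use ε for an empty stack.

(s0, 00110101110, Z)
  read 0, top Z: go to s1, push AZ → (s1, 0110101110, AZ)
  read 0, top A: go to s0, push BA → (s0, 110101110, BAZ)
  read 1, top B: go to s1, push BB → (s1, 10101110, BBAZ)
  read 1, top B: go to s1, push A → (s1, 0101110, ABAZ)
  read 0, top A: go to s0, push BA → (s0, 101110, BABAZ)
  read 1, top B: go to s1, push BB → (s1, 01110, BBABAZ)
  read 0, top B: go to s1, push XB → (s1, 1110, XBBABAZ)
  read 1, top X: go to s2, push A → (s2, 110, ABBABAZ)
  read 1, top A: go to s0, push AA → (s0, 10, AABBABAZ)
  read 1, top A: go to s2, push XB → (s2, 0, XBABBABAZ)
  ε-move, top X: go to s1, push ε → (s1, 0, BABBABAZ)
  read 0, top B: go to s1, push XB → (s1, ε, XBABBABAZ)
All input consumed in state s1 with stack XBABBABAZ.

XBABBABAZ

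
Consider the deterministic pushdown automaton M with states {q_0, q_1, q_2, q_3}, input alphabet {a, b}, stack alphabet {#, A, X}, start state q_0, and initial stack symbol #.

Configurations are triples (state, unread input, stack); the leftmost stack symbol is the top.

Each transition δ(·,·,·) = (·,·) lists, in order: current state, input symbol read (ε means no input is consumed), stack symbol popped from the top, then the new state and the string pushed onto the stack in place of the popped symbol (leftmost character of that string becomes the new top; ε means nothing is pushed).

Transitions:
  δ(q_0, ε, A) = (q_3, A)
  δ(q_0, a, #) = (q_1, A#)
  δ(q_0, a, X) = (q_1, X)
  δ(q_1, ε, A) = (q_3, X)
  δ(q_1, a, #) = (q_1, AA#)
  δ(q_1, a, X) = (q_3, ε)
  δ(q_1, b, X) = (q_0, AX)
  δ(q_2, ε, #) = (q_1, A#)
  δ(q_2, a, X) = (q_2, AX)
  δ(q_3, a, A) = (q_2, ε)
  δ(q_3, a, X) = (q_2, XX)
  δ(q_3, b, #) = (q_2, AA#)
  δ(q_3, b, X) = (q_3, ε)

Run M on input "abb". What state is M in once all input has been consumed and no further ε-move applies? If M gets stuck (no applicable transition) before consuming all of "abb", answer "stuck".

q_2

(q_0, abb, #)
  read a, top #: go to q_1, push A# → (q_1, bb, A#)
  ε-move, top A: go to q_3, push X → (q_3, bb, X#)
  read b, top X: go to q_3, push ε → (q_3, b, #)
  read b, top #: go to q_2, push AA# → (q_2, ε, AA#)
All input consumed; M is in state q_2.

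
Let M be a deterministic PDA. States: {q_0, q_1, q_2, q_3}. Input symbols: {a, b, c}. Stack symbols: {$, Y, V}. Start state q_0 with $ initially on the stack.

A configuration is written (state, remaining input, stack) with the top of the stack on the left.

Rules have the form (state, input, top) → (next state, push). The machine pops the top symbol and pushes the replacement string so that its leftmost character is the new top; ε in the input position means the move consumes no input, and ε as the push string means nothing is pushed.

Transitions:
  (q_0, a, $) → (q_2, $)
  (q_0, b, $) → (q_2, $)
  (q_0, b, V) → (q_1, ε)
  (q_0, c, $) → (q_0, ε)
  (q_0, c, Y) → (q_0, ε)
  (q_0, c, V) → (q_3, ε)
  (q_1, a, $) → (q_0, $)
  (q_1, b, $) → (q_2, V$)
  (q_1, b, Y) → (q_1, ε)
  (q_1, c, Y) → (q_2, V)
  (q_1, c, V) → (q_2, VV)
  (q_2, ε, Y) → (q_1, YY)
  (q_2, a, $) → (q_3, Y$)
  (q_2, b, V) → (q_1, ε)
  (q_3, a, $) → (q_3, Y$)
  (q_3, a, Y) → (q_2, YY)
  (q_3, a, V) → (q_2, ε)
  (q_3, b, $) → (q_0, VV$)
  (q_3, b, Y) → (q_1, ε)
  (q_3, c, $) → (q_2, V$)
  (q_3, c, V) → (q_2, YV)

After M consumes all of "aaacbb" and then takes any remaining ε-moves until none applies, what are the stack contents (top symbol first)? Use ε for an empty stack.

(q_0, aaacbb, $)
  read a, top $: go to q_2, push $ → (q_2, aacbb, $)
  read a, top $: go to q_3, push Y$ → (q_3, acbb, Y$)
  read a, top Y: go to q_2, push YY → (q_2, cbb, YY$)
  ε-move, top Y: go to q_1, push YY → (q_1, cbb, YYY$)
  read c, top Y: go to q_2, push V → (q_2, bb, VYY$)
  read b, top V: go to q_1, push ε → (q_1, b, YY$)
  read b, top Y: go to q_1, push ε → (q_1, ε, Y$)
All input consumed in state q_1 with stack Y$.

Y$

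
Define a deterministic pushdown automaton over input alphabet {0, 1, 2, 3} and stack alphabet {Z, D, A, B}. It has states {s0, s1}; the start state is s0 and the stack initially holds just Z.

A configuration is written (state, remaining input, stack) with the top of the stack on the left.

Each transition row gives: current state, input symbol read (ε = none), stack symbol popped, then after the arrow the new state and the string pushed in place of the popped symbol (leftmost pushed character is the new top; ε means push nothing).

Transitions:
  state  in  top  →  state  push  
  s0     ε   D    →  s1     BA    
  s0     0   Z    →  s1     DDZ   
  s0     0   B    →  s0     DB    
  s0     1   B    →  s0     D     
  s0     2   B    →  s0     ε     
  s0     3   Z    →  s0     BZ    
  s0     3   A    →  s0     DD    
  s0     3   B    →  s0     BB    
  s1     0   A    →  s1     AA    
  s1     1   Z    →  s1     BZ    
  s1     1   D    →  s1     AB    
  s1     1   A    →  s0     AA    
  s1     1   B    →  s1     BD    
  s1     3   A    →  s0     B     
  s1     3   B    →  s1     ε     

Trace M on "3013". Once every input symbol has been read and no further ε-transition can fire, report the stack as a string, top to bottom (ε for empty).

(s0, 3013, Z)
  read 3, top Z: go to s0, push BZ → (s0, 013, BZ)
  read 0, top B: go to s0, push DB → (s0, 13, DBZ)
  ε-move, top D: go to s1, push BA → (s1, 13, BABZ)
  read 1, top B: go to s1, push BD → (s1, 3, BDABZ)
  read 3, top B: go to s1, push ε → (s1, ε, DABZ)
All input consumed in state s1 with stack DABZ.

DABZ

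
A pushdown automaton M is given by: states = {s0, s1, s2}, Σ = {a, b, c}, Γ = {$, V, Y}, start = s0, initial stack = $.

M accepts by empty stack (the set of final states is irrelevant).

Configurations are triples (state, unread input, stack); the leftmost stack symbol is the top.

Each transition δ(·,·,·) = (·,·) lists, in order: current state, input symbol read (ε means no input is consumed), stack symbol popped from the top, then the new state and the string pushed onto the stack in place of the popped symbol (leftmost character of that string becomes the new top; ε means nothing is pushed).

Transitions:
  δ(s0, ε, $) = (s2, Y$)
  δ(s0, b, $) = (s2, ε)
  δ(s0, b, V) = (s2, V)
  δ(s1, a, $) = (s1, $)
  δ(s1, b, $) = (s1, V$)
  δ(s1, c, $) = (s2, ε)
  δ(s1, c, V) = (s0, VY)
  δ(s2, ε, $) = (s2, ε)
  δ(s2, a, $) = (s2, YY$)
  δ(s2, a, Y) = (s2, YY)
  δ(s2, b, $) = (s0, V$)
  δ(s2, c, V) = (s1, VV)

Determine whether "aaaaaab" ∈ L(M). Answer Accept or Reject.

Reject

No computation consumes all input and empties the stack.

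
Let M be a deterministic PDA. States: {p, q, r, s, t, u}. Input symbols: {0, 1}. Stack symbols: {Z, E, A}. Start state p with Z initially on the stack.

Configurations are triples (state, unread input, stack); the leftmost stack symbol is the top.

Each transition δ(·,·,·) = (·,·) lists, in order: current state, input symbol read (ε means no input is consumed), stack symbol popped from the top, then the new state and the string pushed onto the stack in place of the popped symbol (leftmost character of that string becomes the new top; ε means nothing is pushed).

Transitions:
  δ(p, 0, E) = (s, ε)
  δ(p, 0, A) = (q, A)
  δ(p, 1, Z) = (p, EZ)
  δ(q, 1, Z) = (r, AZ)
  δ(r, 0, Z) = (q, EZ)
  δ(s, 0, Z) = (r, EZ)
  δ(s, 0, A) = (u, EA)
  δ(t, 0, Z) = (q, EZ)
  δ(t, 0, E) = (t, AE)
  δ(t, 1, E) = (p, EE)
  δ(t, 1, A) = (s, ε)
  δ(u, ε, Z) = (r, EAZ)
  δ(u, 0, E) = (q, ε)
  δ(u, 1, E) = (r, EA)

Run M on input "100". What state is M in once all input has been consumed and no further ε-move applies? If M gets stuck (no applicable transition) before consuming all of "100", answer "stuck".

r

(p, 100, Z)
  read 1, top Z: go to p, push EZ → (p, 00, EZ)
  read 0, top E: go to s, push ε → (s, 0, Z)
  read 0, top Z: go to r, push EZ → (r, ε, EZ)
All input consumed; M is in state r.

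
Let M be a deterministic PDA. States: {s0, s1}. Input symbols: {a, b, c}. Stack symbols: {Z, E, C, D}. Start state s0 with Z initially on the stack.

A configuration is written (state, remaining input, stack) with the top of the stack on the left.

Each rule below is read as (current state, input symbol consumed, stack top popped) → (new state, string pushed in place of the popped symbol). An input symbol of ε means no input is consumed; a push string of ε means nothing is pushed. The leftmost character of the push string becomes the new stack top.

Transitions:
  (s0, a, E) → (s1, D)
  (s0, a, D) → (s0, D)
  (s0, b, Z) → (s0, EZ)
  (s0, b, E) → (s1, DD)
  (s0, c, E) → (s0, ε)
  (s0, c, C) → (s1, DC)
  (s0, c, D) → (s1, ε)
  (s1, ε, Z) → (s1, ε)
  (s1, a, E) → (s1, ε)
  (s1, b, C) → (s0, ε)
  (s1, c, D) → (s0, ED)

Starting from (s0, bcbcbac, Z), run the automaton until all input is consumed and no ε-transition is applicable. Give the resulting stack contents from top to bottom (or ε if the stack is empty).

(s0, bcbcbac, Z)
  read b, top Z: go to s0, push EZ → (s0, cbcbac, EZ)
  read c, top E: go to s0, push ε → (s0, bcbac, Z)
  read b, top Z: go to s0, push EZ → (s0, cbac, EZ)
  read c, top E: go to s0, push ε → (s0, bac, Z)
  read b, top Z: go to s0, push EZ → (s0, ac, EZ)
  read a, top E: go to s1, push D → (s1, c, DZ)
  read c, top D: go to s0, push ED → (s0, ε, EDZ)
All input consumed in state s0 with stack EDZ.

EDZ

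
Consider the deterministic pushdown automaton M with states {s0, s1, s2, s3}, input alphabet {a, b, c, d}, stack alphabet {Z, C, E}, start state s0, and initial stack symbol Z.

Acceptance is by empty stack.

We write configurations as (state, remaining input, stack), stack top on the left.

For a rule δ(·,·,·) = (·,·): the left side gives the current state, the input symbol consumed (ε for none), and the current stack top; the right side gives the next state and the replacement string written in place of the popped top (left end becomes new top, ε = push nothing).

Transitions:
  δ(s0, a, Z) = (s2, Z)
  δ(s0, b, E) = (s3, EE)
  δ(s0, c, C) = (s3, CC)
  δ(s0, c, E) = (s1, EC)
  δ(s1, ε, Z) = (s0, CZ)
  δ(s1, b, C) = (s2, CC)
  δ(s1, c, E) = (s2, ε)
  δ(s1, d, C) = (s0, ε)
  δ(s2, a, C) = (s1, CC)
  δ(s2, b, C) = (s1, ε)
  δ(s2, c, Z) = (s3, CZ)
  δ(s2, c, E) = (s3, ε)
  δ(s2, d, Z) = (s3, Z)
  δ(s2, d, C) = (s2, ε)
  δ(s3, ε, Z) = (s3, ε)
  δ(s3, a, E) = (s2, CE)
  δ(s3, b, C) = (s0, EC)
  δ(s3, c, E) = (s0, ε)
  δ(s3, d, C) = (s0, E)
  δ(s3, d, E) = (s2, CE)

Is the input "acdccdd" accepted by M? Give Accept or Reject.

Accept

(s0, acdccdd, Z)
  read a, top Z: go to s2, push Z → (s2, cdccdd, Z)
  read c, top Z: go to s3, push CZ → (s3, dccdd, CZ)
  read d, top C: go to s0, push E → (s0, ccdd, EZ)
  read c, top E: go to s1, push EC → (s1, cdd, ECZ)
  read c, top E: go to s2, push ε → (s2, dd, CZ)
  read d, top C: go to s2, push ε → (s2, d, Z)
  read d, top Z: go to s3, push Z → (s3, ε, Z)
  ε-move, top Z: go to s3, push ε → (s3, ε, ε)
All input consumed and the stack is empty.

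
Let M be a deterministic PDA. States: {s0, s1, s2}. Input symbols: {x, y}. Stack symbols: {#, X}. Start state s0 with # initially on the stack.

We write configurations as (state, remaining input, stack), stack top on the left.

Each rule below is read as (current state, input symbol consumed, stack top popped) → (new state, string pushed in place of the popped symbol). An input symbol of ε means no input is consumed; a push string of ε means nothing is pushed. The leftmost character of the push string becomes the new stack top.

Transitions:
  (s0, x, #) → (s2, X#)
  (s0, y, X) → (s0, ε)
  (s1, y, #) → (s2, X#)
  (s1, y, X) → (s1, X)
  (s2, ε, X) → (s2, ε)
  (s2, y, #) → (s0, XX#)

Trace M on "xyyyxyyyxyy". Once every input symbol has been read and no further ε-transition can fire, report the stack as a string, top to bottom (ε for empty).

(s0, xyyyxyyyxyy, #)
  read x, top #: go to s2, push X# → (s2, yyyxyyyxyy, X#)
  ε-move, top X: go to s2, push ε → (s2, yyyxyyyxyy, #)
  read y, top #: go to s0, push XX# → (s0, yyxyyyxyy, XX#)
  read y, top X: go to s0, push ε → (s0, yxyyyxyy, X#)
  read y, top X: go to s0, push ε → (s0, xyyyxyy, #)
  read x, top #: go to s2, push X# → (s2, yyyxyy, X#)
  ε-move, top X: go to s2, push ε → (s2, yyyxyy, #)
  read y, top #: go to s0, push XX# → (s0, yyxyy, XX#)
  read y, top X: go to s0, push ε → (s0, yxyy, X#)
  read y, top X: go to s0, push ε → (s0, xyy, #)
  read x, top #: go to s2, push X# → (s2, yy, X#)
  ε-move, top X: go to s2, push ε → (s2, yy, #)
  read y, top #: go to s0, push XX# → (s0, y, XX#)
  read y, top X: go to s0, push ε → (s0, ε, X#)
All input consumed in state s0 with stack X#.

X#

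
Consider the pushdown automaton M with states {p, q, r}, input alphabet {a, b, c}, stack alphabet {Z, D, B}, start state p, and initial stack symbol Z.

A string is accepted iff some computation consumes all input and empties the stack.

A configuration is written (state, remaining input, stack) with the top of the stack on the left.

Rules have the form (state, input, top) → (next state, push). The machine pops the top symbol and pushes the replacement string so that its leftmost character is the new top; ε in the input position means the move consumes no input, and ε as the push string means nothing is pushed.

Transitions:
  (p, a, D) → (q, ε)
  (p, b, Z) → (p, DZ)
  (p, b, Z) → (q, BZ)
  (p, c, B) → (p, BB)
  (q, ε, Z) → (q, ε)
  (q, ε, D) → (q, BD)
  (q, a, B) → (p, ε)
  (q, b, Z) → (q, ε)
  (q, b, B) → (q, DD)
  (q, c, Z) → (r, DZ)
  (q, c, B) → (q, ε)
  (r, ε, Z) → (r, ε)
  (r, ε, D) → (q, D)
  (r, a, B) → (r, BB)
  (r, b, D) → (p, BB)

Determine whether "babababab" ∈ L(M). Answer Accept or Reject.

One accepting computation: (p, babababab, Z) ⊢ (q, abababab, BZ) ⊢ (p, bababab, Z) ⊢ (q, ababab, BZ) ⊢ (p, babab, Z) ⊢ (q, abab, BZ) ⊢ (p, bab, Z) ⊢ (p, ab, DZ) ⊢ (q, b, Z) ⊢ (q, ε, ε)
All input consumed and the stack is empty.

Accept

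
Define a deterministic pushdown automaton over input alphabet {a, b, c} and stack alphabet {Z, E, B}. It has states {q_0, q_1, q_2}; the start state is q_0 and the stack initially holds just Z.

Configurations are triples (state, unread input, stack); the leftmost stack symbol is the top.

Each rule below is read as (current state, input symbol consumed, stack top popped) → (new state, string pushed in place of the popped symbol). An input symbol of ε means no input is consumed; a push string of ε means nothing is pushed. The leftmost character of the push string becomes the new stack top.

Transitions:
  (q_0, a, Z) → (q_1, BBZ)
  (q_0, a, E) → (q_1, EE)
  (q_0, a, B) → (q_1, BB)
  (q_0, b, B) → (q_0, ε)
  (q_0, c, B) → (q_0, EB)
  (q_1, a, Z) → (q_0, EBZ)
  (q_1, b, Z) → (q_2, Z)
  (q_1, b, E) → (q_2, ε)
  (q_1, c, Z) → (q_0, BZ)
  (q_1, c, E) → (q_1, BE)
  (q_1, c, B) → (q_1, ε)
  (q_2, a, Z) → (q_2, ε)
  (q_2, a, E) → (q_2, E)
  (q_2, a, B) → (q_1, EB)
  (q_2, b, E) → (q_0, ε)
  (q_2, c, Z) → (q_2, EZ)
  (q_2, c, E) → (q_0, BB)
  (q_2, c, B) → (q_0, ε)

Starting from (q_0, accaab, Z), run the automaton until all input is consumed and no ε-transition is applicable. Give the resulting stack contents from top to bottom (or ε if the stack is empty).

EBZ

(q_0, accaab, Z) ⊢ (q_1, ccaab, BBZ) ⊢ (q_1, caab, BZ) ⊢ (q_1, aab, Z) ⊢ (q_0, ab, EBZ) ⊢ (q_1, b, EEBZ) ⊢ (q_2, ε, EBZ)
All input consumed in state q_2 with stack EBZ.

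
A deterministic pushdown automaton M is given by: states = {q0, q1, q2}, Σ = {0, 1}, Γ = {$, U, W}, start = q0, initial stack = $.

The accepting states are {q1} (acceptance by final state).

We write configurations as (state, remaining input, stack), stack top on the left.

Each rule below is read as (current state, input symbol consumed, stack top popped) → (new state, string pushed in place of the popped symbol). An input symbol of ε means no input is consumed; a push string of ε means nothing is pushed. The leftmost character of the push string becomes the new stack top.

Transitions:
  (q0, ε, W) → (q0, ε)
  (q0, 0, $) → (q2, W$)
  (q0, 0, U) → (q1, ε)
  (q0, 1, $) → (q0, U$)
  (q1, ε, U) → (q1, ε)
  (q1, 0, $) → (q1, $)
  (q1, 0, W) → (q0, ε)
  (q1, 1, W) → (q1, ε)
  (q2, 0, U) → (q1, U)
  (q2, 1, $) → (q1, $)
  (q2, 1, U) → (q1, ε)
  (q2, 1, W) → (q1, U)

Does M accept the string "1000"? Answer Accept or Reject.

(q0, 1000, $) ⊢ (q0, 000, U$) ⊢ (q1, 00, $) ⊢ (q1, 0, $) ⊢ (q1, ε, $)
All input consumed; state q1 ∈ F.

Accept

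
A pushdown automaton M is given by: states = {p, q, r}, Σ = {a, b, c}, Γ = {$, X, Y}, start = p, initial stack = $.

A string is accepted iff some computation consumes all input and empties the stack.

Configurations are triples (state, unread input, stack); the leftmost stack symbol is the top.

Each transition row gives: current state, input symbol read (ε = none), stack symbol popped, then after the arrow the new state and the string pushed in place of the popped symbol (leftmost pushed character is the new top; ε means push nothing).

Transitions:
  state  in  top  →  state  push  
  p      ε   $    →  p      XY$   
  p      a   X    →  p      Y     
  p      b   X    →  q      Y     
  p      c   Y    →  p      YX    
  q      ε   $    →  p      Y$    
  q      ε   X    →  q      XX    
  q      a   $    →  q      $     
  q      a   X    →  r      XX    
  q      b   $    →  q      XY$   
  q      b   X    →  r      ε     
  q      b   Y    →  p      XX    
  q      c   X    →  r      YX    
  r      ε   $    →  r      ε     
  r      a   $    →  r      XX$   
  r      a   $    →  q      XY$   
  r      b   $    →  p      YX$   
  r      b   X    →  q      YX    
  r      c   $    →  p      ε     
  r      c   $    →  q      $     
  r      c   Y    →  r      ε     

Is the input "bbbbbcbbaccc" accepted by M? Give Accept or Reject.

No computation consumes all input and empties the stack.

Reject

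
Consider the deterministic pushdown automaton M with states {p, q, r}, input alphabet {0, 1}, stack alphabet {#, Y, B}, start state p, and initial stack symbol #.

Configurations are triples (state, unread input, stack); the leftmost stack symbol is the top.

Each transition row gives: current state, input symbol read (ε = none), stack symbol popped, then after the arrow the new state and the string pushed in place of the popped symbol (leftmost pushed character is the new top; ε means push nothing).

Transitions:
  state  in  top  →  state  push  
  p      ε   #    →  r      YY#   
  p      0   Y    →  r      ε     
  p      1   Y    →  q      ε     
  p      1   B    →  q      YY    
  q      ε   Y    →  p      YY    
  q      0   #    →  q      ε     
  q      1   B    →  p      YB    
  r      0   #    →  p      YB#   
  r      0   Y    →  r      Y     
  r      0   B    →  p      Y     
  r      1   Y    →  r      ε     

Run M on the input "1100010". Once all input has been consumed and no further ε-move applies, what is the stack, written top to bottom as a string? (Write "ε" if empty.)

ε

(p, 1100010, #)
  ε-move, top #: go to r, push YY# → (r, 1100010, YY#)
  read 1, top Y: go to r, push ε → (r, 100010, Y#)
  read 1, top Y: go to r, push ε → (r, 00010, #)
  read 0, top #: go to p, push YB# → (p, 0010, YB#)
  read 0, top Y: go to r, push ε → (r, 010, B#)
  read 0, top B: go to p, push Y → (p, 10, Y#)
  read 1, top Y: go to q, push ε → (q, 0, #)
  read 0, top #: go to q, push ε → (q, ε, ε)
All input consumed in state q with stack ε.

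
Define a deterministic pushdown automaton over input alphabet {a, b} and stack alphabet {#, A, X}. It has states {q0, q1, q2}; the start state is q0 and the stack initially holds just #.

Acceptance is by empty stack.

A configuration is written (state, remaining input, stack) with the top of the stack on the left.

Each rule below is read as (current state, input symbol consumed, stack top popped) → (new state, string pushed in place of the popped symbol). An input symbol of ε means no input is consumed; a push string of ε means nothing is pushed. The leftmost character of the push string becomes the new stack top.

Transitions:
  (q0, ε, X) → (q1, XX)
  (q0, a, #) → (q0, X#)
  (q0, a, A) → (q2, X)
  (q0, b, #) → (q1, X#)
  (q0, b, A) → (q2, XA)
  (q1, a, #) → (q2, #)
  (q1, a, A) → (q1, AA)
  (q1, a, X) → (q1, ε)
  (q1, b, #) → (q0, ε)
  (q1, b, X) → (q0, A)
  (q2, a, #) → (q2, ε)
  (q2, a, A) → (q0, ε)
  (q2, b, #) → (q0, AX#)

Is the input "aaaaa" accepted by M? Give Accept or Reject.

Accept

(q0, aaaaa, #)
  read a, top #: go to q0, push X# → (q0, aaaa, X#)
  ε-move, top X: go to q1, push XX → (q1, aaaa, XX#)
  read a, top X: go to q1, push ε → (q1, aaa, X#)
  read a, top X: go to q1, push ε → (q1, aa, #)
  read a, top #: go to q2, push # → (q2, a, #)
  read a, top #: go to q2, push ε → (q2, ε, ε)
All input consumed and the stack is empty.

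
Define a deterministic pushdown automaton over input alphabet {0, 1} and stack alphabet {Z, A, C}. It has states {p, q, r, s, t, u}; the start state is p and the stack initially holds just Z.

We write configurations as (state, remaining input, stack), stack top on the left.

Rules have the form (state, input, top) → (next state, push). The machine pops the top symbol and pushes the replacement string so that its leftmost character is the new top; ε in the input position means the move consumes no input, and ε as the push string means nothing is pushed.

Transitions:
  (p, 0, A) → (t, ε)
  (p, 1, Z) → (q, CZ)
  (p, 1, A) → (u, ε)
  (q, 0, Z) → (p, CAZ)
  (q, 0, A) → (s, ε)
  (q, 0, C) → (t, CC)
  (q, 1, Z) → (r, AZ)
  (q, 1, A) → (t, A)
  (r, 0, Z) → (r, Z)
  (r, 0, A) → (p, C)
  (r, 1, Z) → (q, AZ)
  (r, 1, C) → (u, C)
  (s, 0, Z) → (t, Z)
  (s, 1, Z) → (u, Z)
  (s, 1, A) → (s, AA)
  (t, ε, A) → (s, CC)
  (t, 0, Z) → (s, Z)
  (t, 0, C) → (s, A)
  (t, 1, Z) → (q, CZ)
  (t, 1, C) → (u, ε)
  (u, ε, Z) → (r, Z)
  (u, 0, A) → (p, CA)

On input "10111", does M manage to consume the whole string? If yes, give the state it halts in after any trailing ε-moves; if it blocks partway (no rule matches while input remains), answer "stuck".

(p, 10111, Z)
  read 1, top Z: go to q, push CZ → (q, 0111, CZ)
  read 0, top C: go to t, push CC → (t, 111, CCZ)
  read 1, top C: go to u, push ε → (u, 11, CZ)
No transition for (u, 1, top C); M blocks with input 11 remaining.

stuck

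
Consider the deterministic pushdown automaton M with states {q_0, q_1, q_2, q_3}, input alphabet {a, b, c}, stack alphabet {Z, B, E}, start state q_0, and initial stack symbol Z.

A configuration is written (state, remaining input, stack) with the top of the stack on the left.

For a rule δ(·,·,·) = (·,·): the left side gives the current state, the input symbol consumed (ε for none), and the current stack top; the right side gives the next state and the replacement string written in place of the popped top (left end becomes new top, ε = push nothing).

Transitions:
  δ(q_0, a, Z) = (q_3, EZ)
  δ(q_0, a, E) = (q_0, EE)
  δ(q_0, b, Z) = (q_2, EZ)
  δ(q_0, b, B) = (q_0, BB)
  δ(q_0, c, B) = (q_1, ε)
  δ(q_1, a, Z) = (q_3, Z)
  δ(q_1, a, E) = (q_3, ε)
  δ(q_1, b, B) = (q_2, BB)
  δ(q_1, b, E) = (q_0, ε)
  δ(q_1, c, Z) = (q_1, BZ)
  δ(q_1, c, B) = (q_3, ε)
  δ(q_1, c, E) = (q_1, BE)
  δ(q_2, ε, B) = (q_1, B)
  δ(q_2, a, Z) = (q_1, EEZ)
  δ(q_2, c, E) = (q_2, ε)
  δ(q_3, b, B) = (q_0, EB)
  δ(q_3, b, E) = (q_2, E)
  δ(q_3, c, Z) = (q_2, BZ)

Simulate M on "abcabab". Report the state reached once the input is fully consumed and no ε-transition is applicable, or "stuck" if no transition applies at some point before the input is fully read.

stuck

(q_0, abcabab, Z)
  read a, top Z: go to q_3, push EZ → (q_3, bcabab, EZ)
  read b, top E: go to q_2, push E → (q_2, cabab, EZ)
  read c, top E: go to q_2, push ε → (q_2, abab, Z)
  read a, top Z: go to q_1, push EEZ → (q_1, bab, EEZ)
  read b, top E: go to q_0, push ε → (q_0, ab, EZ)
  read a, top E: go to q_0, push EE → (q_0, b, EEZ)
No transition for (q_0, b, top E); M blocks with input b remaining.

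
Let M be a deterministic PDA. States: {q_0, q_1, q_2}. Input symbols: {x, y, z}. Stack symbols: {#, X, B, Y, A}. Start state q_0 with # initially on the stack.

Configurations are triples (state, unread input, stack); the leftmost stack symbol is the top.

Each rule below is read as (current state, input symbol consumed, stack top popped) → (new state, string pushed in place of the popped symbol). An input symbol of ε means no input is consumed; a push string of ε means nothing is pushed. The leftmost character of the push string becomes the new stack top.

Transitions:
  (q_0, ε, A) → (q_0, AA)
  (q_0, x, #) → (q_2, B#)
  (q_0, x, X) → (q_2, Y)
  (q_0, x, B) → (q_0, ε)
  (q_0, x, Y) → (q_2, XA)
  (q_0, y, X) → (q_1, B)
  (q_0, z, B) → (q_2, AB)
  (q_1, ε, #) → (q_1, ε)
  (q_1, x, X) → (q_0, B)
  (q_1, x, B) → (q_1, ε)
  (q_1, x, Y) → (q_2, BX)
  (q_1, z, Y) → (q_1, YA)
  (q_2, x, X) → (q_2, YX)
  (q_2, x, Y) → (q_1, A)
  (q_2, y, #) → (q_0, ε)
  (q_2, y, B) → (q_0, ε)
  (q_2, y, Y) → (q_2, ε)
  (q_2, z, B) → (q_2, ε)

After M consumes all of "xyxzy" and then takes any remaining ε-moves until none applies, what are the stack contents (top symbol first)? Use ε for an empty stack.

ε

(q_0, xyxzy, #)
  read x, top #: go to q_2, push B# → (q_2, yxzy, B#)
  read y, top B: go to q_0, push ε → (q_0, xzy, #)
  read x, top #: go to q_2, push B# → (q_2, zy, B#)
  read z, top B: go to q_2, push ε → (q_2, y, #)
  read y, top #: go to q_0, push ε → (q_0, ε, ε)
All input consumed in state q_0 with stack ε.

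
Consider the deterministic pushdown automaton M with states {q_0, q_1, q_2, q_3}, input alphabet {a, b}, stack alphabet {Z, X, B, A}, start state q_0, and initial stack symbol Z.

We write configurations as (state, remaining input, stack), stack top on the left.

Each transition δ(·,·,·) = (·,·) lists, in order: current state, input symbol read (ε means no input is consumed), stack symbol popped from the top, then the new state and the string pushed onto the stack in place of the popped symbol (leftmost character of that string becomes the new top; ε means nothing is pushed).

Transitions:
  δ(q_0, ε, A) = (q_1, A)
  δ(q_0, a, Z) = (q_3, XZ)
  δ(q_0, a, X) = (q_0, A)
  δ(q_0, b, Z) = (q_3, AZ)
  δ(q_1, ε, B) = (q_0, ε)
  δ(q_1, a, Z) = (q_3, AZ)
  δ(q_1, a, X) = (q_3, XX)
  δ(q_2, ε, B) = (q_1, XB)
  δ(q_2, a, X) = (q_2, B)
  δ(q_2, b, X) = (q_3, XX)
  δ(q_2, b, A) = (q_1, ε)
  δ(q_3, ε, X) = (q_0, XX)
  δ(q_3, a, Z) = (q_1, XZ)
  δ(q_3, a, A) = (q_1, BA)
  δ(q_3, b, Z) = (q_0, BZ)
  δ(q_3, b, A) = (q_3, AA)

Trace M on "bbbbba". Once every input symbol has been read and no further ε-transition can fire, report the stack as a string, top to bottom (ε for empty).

AAAAAZ

(q_0, bbbbba, Z) ⊢ (q_3, bbbba, AZ) ⊢ (q_3, bbba, AAZ) ⊢ (q_3, bba, AAAZ) ⊢ (q_3, ba, AAAAZ) ⊢ (q_3, a, AAAAAZ) ⊢ (q_1, ε, BAAAAAZ) ⊢ (q_0, ε, AAAAAZ) ⊢ (q_1, ε, AAAAAZ)
All input consumed in state q_1 with stack AAAAAZ.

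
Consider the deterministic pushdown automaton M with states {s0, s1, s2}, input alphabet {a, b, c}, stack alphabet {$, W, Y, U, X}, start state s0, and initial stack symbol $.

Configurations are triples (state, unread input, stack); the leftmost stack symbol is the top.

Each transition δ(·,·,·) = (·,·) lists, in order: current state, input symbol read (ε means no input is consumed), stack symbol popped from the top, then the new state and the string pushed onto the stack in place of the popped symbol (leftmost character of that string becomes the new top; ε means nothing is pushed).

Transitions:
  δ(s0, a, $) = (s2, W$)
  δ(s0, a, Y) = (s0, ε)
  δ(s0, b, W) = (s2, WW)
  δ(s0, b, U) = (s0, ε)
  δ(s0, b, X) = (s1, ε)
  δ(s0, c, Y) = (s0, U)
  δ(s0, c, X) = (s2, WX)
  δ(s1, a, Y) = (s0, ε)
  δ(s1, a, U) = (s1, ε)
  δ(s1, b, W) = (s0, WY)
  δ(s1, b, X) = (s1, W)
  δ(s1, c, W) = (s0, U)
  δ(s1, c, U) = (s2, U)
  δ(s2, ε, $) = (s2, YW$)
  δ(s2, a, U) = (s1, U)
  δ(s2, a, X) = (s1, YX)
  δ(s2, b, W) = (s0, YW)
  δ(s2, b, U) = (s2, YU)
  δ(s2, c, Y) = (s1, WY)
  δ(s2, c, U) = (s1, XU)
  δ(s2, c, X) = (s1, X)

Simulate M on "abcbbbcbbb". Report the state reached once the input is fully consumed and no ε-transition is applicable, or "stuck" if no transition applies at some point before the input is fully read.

(s0, abcbbbcbbb, $) ⊢ (s2, bcbbbcbbb, W$) ⊢ (s0, cbbbcbbb, YW$) ⊢ (s0, bbbcbbb, UW$) ⊢ (s0, bbcbbb, W$) ⊢ (s2, bcbbb, WW$) ⊢ (s0, cbbb, YWW$) ⊢ (s0, bbb, UWW$) ⊢ (s0, bb, WW$) ⊢ (s2, b, WWW$) ⊢ (s0, ε, YWWW$)
All input consumed; M is in state s0.

s0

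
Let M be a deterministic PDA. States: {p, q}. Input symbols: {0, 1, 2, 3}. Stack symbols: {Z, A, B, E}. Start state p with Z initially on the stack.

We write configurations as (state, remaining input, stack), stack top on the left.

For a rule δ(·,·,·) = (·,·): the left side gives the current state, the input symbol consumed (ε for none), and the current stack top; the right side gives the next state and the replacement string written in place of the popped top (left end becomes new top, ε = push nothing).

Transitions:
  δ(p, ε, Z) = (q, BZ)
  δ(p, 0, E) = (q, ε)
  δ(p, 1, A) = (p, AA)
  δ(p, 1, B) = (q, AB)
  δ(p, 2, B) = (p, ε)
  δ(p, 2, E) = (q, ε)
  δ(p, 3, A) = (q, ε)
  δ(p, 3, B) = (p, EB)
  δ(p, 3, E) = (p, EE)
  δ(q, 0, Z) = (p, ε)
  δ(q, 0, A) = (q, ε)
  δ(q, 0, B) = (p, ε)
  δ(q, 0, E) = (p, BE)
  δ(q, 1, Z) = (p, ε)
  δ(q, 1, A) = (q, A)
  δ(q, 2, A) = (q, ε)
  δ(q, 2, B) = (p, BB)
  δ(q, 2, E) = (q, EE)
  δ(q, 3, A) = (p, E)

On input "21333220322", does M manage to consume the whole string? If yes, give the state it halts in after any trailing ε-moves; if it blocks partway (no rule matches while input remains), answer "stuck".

p

(p, 21333220322, Z) ⊢ (q, 21333220322, BZ) ⊢ (p, 1333220322, BBZ) ⊢ (q, 333220322, ABBZ) ⊢ (p, 33220322, EBBZ) ⊢ (p, 3220322, EEBBZ) ⊢ (p, 220322, EEEBBZ) ⊢ (q, 20322, EEBBZ) ⊢ (q, 0322, EEEBBZ) ⊢ (p, 322, BEEEBBZ) ⊢ (p, 22, EBEEEBBZ) ⊢ (q, 2, BEEEBBZ) ⊢ (p, ε, BBEEEBBZ)
All input consumed; M is in state p.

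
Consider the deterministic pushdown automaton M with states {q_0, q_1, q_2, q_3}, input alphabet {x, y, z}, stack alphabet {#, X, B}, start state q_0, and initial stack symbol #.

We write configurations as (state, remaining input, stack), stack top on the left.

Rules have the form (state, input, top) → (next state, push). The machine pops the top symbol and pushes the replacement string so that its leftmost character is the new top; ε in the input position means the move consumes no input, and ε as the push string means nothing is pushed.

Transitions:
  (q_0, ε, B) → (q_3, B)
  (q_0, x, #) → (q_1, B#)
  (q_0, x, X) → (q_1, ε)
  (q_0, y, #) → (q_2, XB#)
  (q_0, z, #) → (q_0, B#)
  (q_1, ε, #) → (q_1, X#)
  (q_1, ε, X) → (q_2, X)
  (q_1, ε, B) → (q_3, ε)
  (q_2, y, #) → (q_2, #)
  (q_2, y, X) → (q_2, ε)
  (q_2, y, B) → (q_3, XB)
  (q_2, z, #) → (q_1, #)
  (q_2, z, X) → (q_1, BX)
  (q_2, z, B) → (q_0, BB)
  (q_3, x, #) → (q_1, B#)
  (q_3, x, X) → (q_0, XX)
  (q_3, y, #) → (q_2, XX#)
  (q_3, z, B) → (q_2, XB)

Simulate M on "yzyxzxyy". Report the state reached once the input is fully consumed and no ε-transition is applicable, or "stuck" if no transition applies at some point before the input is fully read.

stuck

(q_0, yzyxzxyy, #) ⊢ (q_2, zyxzxyy, XB#) ⊢ (q_1, yxzxyy, BXB#) ⊢ (q_3, yxzxyy, XB#)
No transition for (q_3, y, top X); M blocks with input yxzxyy remaining.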